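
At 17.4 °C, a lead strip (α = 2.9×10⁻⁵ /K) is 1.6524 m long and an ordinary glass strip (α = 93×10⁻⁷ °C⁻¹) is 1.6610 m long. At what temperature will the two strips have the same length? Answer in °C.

T = 282.2 °C

Equal length when α₁L₁ΔT − α₂L₂ΔT = L₂ − L₁ = 8.60×10⁻³ m
α₁L₁ = 4.79196×10⁻⁵, α₂L₂ = 1.54473×10⁻⁵ → Δ(αL) = 3.24723×10⁻⁵ m/K
ΔT = 8.60×10⁻³ / 3.24723×10⁻⁵ = 264.841 K, so T = 17.4 + 264.841 = 282.241 °C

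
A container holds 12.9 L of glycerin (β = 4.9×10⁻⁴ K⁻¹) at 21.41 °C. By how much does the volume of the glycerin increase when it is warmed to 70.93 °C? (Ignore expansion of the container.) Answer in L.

|ΔT| = |70.93 − 21.41| = 49.52 K
ΔV = βV₀ΔT = (4.9×10⁻⁴)(12.9)(49.52) = 0.313 L

ΔV = 0.313 L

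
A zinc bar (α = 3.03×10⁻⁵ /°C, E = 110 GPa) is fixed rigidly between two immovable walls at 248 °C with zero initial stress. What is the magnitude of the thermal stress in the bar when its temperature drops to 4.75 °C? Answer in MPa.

Fully constrained: the free strain ε = αΔT is blocked, so σ = Eε = EαΔT.
|ΔT| = 243.25 K
σ = 110×10⁹ × 3.03×10⁻⁵ × 243.25 = 8.11×10⁸ Pa

σ = 811 MPa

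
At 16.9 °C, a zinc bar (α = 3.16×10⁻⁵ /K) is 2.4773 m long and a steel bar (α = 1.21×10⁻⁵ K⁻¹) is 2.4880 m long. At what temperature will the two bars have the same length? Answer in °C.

T = 239.0 °C

Equal length when α₁L₁ΔT − α₂L₂ΔT = L₂ − L₁ = 1.07×10⁻² m
α₁L₁ = 7.828268×10⁻⁵, α₂L₂ = 3.01048×10⁻⁵ → Δ(αL) = 4.817788×10⁻⁵ m/K
ΔT = 1.07×10⁻² / 4.817788×10⁻⁵ = 222.094 K, so T = 16.9 + 222.094 = 238.994 °C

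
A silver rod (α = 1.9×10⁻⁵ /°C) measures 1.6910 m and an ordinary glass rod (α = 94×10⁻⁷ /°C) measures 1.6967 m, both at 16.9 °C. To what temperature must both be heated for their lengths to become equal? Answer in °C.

Equal length when α₁L₁ΔT − α₂L₂ΔT = L₂ − L₁ = 5.70×10⁻³ m
α₁L₁ = 3.2129×10⁻⁵, α₂L₂ = 1.594898×10⁻⁵ → Δ(αL) = 1.618002×10⁻⁵ m/K
ΔT = 5.70×10⁻³ / 1.618002×10⁻⁵ = 352.286 K, so T = 16.9 + 352.286 = 369.186 °C

T = 369.2 °C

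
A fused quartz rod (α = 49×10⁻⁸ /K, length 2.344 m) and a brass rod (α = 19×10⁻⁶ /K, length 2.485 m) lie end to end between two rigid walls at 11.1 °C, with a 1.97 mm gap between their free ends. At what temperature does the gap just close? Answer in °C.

T = 51.8 °C

α₁L₁ = 1.14856×10⁻⁶ m/K, α₂L₂ = 4.7215×10⁻⁵ m/K → total 4.836356×10⁻⁵ m/K
ΔT = g/(α₁L₁+α₂L₂) = 1.97×10⁻³ / 4.836356×10⁻⁵ = 40.733 K
T = 11.1 + 40.733 = 51.833 °C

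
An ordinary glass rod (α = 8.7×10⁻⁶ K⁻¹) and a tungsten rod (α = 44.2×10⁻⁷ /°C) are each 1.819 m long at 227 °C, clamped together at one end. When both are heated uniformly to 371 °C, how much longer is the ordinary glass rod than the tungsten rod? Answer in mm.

1.12 mm

ΔT = 144 K
ordinary glass: ΔL = 8.7×10⁻⁶ × 1.819 m × 144 = 2.2788×10⁻³ m = 2.2788 mm
tungsten: ΔL = 44.2×10⁻⁷ × 1.819 m × 144 = 1.1578×10⁻³ m = 1.1578 mm
difference = 2.2788 − 1.1578 = 1.1210 mm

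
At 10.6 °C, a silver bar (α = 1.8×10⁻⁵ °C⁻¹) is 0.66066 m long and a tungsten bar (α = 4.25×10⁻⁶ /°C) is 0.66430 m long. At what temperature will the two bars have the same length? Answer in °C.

T = 412.0 °C

Equal length when α₁L₁ΔT − α₂L₂ΔT = L₂ − L₁ = 3.64×10⁻³ m
α₁L₁ = 1.189188×10⁻⁵, α₂L₂ = 2.823275×10⁻⁶ → Δ(αL) = 9.068605×10⁻⁶ m/K
ΔT = 3.64×10⁻³ / 9.068605×10⁻⁶ = 401.385 K, so T = 10.6 + 401.385 = 411.985 °C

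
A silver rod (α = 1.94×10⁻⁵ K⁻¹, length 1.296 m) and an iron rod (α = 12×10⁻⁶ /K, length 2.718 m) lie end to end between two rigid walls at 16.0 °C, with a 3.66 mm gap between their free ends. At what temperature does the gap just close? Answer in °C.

T = 79.4 °C

α₁L₁ = 2.51424×10⁻⁵ m/K, α₂L₂ = 3.2616×10⁻⁵ m/K → total 5.77584×10⁻⁵ m/K
ΔT = g/(α₁L₁+α₂L₂) = 3.66×10⁻³ / 5.77584×10⁻⁵ = 63.367 K
T = 16.0 + 63.367 = 79.367 °C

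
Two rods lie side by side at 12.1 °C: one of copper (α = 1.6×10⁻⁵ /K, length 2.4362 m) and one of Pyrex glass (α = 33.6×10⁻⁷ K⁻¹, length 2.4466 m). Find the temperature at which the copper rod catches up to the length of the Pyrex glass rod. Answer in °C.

L₁(1 + α₁ΔT) = L₂(1 + α₂ΔT) ⇒ ΔT = (L₂ − L₁)/(α₁L₁ − α₂L₂)
L₂ − L₁ = 2.4466 − 2.4362 = 1.04×10⁻² m
α₁L₁ − α₂L₂ = 1.6×10⁻⁵×2.4362 − 33.6×10⁻⁷×2.4466 = 3.0758624×10⁻⁵ m/K
ΔT = 1.04×10⁻² / 3.0758624×10⁻⁵ = 338.117 K
T = 12.1 + 338.117 = 350.217 °C

T = 350.2 °C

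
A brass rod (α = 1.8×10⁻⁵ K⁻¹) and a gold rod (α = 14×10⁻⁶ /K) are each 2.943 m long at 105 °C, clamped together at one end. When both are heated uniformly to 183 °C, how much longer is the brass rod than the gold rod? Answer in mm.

0.918 mm

ΔT = 78 K
brass: ΔL = 1.8×10⁻⁵ × 2.943 m × 78 = 4.1320×10⁻³ m = 4.1320 mm
gold: ΔL = 14×10⁻⁶ × 2.943 m × 78 = 3.2138×10⁻³ m = 3.2138 mm
difference = 4.1320 − 3.2138 = 0.9182 mm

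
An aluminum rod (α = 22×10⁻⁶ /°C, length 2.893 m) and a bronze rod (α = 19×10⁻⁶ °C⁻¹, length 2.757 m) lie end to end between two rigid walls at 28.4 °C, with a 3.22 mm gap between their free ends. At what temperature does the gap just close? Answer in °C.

T = 56.2 °C

Gap closes when ΔL₁ + ΔL₂ = 3.22 mm = 3.22×10⁻³ m
(α₁L₁ + α₂L₂)ΔT = g
α₁L₁ + α₂L₂ = 22×10⁻⁶×2.893 + 19×10⁻⁶×2.757 = 1.16029×10⁻⁴ m/K
ΔT = 3.22×10⁻³ / 1.16029×10⁻⁴ = 27.752 K
T = 28.4 + 27.752 = 56.152 °C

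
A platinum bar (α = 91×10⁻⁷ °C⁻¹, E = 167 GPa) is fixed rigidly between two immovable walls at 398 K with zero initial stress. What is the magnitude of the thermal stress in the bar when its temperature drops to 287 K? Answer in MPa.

Fully constrained: the free strain ε = αΔT is blocked, so σ = Eε = EαΔT.
|ΔT| = 111 K
σ = 167×10⁹ × 91×10⁻⁷ × 111 = 1.69×10⁸ Pa

σ = 169 MPa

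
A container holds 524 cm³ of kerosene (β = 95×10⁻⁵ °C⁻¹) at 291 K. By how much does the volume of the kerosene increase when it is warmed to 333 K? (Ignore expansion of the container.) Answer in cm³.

|ΔT| = |333 − 291| = 42 K
ΔV = βV₀ΔT = (95×10⁻⁵)(524)(42) = 20.9 cm³

ΔV = 20.9 cm³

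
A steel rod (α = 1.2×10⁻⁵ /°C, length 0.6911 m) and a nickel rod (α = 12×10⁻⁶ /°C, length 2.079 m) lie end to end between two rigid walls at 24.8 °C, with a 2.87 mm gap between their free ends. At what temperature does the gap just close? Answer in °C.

Gap closes when ΔL₁ + ΔL₂ = 2.87 mm = 2.87×10⁻³ m
(α₁L₁ + α₂L₂)ΔT = g
α₁L₁ + α₂L₂ = 1.2×10⁻⁵×0.6911 + 12×10⁻⁶×2.079 = 3.32412×10⁻⁵ m/K
ΔT = 2.87×10⁻³ / 3.32412×10⁻⁵ = 86.34 K
T = 24.8 + 86.34 = 111.14 °C

T = 111 °C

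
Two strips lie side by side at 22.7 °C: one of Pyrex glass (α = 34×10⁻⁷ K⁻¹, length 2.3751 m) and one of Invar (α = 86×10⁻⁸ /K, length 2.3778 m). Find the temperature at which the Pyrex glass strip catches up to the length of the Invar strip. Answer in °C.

T = 470.4 °C

L₁(1 + α₁ΔT) = L₂(1 + α₂ΔT) ⇒ ΔT = (L₂ − L₁)/(α₁L₁ − α₂L₂)
L₂ − L₁ = 2.3778 − 2.3751 = 2.70×10⁻³ m
α₁L₁ − α₂L₂ = 34×10⁻⁷×2.3751 − 86×10⁻⁸×2.3778 = 6.030432×10⁻⁶ m/K
ΔT = 2.70×10⁻³ / 6.030432×10⁻⁶ = 447.729 K
T = 22.7 + 447.729 = 470.429 °C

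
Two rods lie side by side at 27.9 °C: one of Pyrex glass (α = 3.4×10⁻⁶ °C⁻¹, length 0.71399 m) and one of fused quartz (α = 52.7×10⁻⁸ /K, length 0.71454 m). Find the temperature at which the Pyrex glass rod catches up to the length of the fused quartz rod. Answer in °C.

T = 296.1 °C

Equal length when α₁L₁ΔT − α₂L₂ΔT = L₂ − L₁ = 5.50×10⁻⁴ m
α₁L₁ = 2.427566×10⁻⁶, α₂L₂ = 3.7656258×10⁻⁷ → Δ(αL) = 2.05100342×10⁻⁶ m/K
ΔT = 5.50×10⁻⁴ / 2.05100342×10⁻⁶ = 268.161 K, so T = 27.9 + 268.161 = 296.061 °C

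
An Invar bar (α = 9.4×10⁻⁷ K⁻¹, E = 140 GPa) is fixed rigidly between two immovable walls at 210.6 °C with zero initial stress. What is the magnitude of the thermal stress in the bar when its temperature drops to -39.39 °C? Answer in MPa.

Fully constrained: the free strain ε = αΔT is blocked, so σ = Eε = EαΔT.
|ΔT| = 249.99 K
σ = 140×10⁹ × 9.4×10⁻⁷ × 249.99 = 3.29×10⁷ Pa

σ = 32.9 MPa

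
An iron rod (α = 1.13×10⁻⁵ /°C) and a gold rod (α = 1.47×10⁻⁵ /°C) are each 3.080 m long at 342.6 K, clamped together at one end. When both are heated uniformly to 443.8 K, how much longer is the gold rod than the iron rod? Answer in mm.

ΔT = 101.2 K
iron: ΔL = 1.13×10⁻⁵ × 3.080 m × 101.2 = 3.5222×10⁻³ m = 3.5222 mm
gold: ΔL = 1.47×10⁻⁵ × 3.080 m × 101.2 = 4.5819×10⁻³ m = 4.5819 mm
difference = 4.5819 − 3.5222 = 1.0597 mm

1.06 mm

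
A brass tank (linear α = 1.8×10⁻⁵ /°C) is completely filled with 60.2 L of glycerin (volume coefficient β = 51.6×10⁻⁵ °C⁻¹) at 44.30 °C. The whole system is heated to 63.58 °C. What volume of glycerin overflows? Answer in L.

0.536 L

The tank also expands: β_container ≈ 3α = 5.4×10⁻⁵ /K
Net overflow = V₀(β_liq − 3α_cont)ΔT
β − 3α = 5.16×10⁻⁴ − 5.4×10⁻⁵ = 4.62×10⁻⁴ /K; ΔT = 19.28 K
ΔV = 60.2 × 4.62×10⁻⁴ × 19.28 = 0.536 L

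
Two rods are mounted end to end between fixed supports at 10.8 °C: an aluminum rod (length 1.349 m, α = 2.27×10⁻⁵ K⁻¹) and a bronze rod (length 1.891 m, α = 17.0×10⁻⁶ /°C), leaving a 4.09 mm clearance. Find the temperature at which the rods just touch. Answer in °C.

α₁L₁ = 3.06223×10⁻⁵ m/K, α₂L₂ = 3.2147×10⁻⁵ m/K → total 6.27693×10⁻⁵ m/K
ΔT = g/(α₁L₁+α₂L₂) = 4.09×10⁻³ / 6.27693×10⁻⁵ = 65.159 K
T = 10.8 + 65.159 = 75.959 °C

T = 76.0 °C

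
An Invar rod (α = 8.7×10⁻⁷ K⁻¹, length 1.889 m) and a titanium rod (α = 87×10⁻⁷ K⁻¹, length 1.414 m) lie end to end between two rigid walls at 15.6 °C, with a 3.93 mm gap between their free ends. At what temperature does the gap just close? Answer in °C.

T = 297 °C

α₁L₁ = 1.64343×10⁻⁶ m/K, α₂L₂ = 1.23018×10⁻⁵ m/K → total 1.394523×10⁻⁵ m/K
ΔT = g/(α₁L₁+α₂L₂) = 3.93×10⁻³ / 1.394523×10⁻⁵ = 281.82 K
T = 15.6 + 281.82 = 297.42 °C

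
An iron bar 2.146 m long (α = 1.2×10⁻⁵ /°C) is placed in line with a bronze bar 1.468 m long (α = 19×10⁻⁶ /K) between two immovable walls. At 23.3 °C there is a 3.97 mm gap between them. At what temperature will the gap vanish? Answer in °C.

T = 97.3 °C

α₁L₁ = 2.5752×10⁻⁵ m/K, α₂L₂ = 2.7892×10⁻⁵ m/K → total 5.3644×10⁻⁵ m/K
ΔT = g/(α₁L₁+α₂L₂) = 3.97×10⁻³ / 5.3644×10⁻⁵ = 74.006 K
T = 23.3 + 74.006 = 97.306 °C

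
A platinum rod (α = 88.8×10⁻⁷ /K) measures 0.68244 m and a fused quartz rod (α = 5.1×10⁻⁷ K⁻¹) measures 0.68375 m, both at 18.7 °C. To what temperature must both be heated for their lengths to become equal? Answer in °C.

L₁(1 + α₁ΔT) = L₂(1 + α₂ΔT) ⇒ ΔT = (L₂ − L₁)/(α₁L₁ − α₂L₂)
L₂ − L₁ = 0.68375 − 0.68244 = 1.31×10⁻³ m
α₁L₁ − α₂L₂ = 88.8×10⁻⁷×0.68244 − 5.1×10⁻⁷×0.68375 = 5.7113547×10⁻⁶ m/K
ΔT = 1.31×10⁻³ / 5.7113547×10⁻⁶ = 229.368 K
T = 18.7 + 229.368 = 248.068 °C

T = 248.1 °C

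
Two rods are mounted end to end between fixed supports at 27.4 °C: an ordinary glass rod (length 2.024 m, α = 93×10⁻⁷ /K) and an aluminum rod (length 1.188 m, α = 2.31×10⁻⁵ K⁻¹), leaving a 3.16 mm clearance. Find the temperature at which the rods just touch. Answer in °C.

T = 95.7 °C

Gap closes when ΔL₁ + ΔL₂ = 3.16 mm = 3.16×10⁻³ m
(α₁L₁ + α₂L₂)ΔT = g
α₁L₁ + α₂L₂ = 93×10⁻⁷×2.024 + 2.31×10⁻⁵×1.188 = 4.6266×10⁻⁵ m/K
ΔT = 3.16×10⁻³ / 4.6266×10⁻⁵ = 68.301 K
T = 27.4 + 68.301 = 95.701 °C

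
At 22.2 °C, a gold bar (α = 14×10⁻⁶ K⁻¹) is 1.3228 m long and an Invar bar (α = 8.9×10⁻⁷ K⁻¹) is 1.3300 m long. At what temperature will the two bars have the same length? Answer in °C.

L₁(1 + α₁ΔT) = L₂(1 + α₂ΔT) ⇒ ΔT = (L₂ − L₁)/(α₁L₁ − α₂L₂)
L₂ − L₁ = 1.3300 − 1.3228 = 7.20×10⁻³ m
α₁L₁ − α₂L₂ = 14×10⁻⁶×1.3228 − 8.9×10⁻⁷×1.3300 = 1.73355×10⁻⁵ m/K
ΔT = 7.20×10⁻³ / 1.73355×10⁻⁵ = 415.333 K
T = 22.2 + 415.333 = 437.533 °C

T = 437.5 °C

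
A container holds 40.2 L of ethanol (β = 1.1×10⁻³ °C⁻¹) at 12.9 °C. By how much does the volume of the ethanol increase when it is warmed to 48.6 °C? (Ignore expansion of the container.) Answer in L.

|ΔT| = |48.6 − 12.9| = 35.7 K
ΔV = βV₀ΔT = (1.1×10⁻³)(40.2)(35.7) = 1.58 L

ΔV = 1.58 L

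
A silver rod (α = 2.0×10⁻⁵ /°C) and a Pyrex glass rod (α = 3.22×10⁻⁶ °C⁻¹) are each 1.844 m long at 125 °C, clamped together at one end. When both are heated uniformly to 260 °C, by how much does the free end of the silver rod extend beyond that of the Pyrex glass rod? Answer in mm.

4.18 mm

ΔT = 135 K
silver: ΔL = 2.0×10⁻⁵ × 1.844 m × 135 = 4.9788×10⁻³ m = 4.9788 mm
Pyrex glass: ΔL = 3.22×10⁻⁶ × 1.844 m × 135 = 8.0159×10⁻⁴ m = 0.80159 mm
difference = 4.9788 − 0.80159 = 4.17721 mm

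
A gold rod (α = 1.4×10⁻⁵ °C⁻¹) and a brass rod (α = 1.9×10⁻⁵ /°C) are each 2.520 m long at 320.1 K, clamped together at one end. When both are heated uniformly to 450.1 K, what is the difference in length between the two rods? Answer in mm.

ΔT = 130.0 K
gold: ΔL = 1.4×10⁻⁵ × 2.520 m × 130.0 = 4.5864×10⁻³ m = 4.5864 mm
brass: ΔL = 1.9×10⁻⁵ × 2.520 m × 130.0 = 6.2244×10⁻³ m = 6.2244 mm
difference = 6.2244 − 4.5864 = 1.6380 mm

1.64 mm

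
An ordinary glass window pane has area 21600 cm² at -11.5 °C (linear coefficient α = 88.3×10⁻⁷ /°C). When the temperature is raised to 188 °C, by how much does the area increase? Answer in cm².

ΔA = 76.1 cm²

Area coefficient ≈ 2α; |ΔT| = 199.5 K
ΔA = 2αA₀ΔT = 2(88.3×10⁻⁷)(21600)(199.5) = 76.1 cm²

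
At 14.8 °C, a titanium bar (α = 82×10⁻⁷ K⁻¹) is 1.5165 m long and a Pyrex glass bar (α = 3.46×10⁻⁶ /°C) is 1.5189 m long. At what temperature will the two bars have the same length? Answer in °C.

L₁(1 + α₁ΔT) = L₂(1 + α₂ΔT) ⇒ ΔT = (L₂ − L₁)/(α₁L₁ − α₂L₂)
L₂ − L₁ = 1.5189 − 1.5165 = 2.40×10⁻³ m
α₁L₁ − α₂L₂ = 82×10⁻⁷×1.5165 − 3.46×10⁻⁶×1.5189 = 7.179906×10⁻⁶ m/K
ΔT = 2.40×10⁻³ / 7.179906×10⁻⁶ = 334.266 K
T = 14.8 + 334.266 = 349.066 °C

T = 349.1 °C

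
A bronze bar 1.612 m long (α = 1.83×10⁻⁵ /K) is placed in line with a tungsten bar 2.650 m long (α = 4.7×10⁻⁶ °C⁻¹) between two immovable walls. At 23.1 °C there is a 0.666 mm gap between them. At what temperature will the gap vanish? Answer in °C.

Gap closes when ΔL₁ + ΔL₂ = 0.666 mm = 6.66×10⁻⁴ m
(α₁L₁ + α₂L₂)ΔT = g
α₁L₁ + α₂L₂ = 1.83×10⁻⁵×1.612 + 4.7×10⁻⁶×2.650 = 4.19546×10⁻⁵ m/K
ΔT = 6.66×10⁻⁴ / 4.19546×10⁻⁵ = 15.874 K
T = 23.1 + 15.874 = 38.974 °C

T = 39.0 °C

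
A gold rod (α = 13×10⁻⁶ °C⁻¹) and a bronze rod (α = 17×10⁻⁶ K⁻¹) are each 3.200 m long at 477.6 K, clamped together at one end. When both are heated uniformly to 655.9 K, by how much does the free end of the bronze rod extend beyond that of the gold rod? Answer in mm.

ΔT = 178.3 K
gold: ΔL = 13×10⁻⁶ × 3.200 m × 178.3 = 7.4173×10⁻³ m = 7.4173 mm
bronze: ΔL = 17×10⁻⁶ × 3.200 m × 178.3 = 9.6995×10⁻³ m = 9.6995 mm
difference = 9.6995 − 7.4173 = 2.2822 mm

2.28 mm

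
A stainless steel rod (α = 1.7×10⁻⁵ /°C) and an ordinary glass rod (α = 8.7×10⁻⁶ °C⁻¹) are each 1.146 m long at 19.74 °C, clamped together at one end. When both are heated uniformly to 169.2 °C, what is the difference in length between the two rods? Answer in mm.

ΔT = 149.46 K
stainless steel: ΔL = 1.7×10⁻⁵ × 1.146 m × 149.46 = 2.9118×10⁻³ m = 2.9118 mm
ordinary glass: ΔL = 8.7×10⁻⁶ × 1.146 m × 149.46 = 1.4901×10⁻³ m = 1.4901 mm
difference = 2.9118 − 1.4901 = 1.4217 mm

1.42 mm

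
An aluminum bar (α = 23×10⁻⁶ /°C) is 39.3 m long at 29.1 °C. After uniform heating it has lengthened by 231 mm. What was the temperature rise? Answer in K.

ΔL = αL₀ΔT ⇒ ΔT = ΔL / (αL₀)
ΔT = 231×10⁻³ m / (23×10⁻⁶ × 39.3 m) = 255.56 K

ΔT = 256 K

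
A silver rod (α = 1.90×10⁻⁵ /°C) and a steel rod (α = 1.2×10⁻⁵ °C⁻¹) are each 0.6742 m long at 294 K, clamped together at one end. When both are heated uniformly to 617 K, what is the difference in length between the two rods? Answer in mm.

ΔT = 323 K
silver: ΔL = 1.90×10⁻⁵ × 0.6742 m × 323 = 4.1376×10⁻³ m = 4.1376 mm
steel: ΔL = 1.2×10⁻⁵ × 0.6742 m × 323 = 2.6132×10⁻³ m = 2.6132 mm
difference = 4.1376 − 2.6132 = 1.5244 mm

1.52 mm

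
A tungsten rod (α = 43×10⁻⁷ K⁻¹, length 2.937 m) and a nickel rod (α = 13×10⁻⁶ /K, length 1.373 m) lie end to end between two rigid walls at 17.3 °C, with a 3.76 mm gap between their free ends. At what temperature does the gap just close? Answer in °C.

T = 141 °C

α₁L₁ = 1.26291×10⁻⁵ m/K, α₂L₂ = 1.7849×10⁻⁵ m/K → total 3.04781×10⁻⁵ m/K
ΔT = g/(α₁L₁+α₂L₂) = 3.76×10⁻³ / 3.04781×10⁻⁵ = 123.37 K
T = 17.3 + 123.37 = 140.67 °C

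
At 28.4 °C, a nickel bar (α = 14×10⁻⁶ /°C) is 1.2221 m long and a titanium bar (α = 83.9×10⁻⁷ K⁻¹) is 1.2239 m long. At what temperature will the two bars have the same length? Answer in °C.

T = 291.5 °C

Equal length when α₁L₁ΔT − α₂L₂ΔT = L₂ − L₁ = 1.80×10⁻³ m
α₁L₁ = 1.71094×10⁻⁵, α₂L₂ = 1.0268521×10⁻⁵ → Δ(αL) = 6.840879×10⁻⁶ m/K
ΔT = 1.80×10⁻³ / 6.840879×10⁻⁶ = 263.124 K, so T = 28.4 + 263.124 = 291.524 °C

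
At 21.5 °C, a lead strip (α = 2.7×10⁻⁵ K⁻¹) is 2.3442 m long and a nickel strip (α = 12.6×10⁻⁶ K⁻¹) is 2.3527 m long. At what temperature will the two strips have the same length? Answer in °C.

L₁(1 + α₁ΔT) = L₂(1 + α₂ΔT) ⇒ ΔT = (L₂ − L₁)/(α₁L₁ − α₂L₂)
L₂ − L₁ = 2.3527 − 2.3442 = 8.50×10⁻³ m
α₁L₁ − α₂L₂ = 2.7×10⁻⁵×2.3442 − 12.6×10⁻⁶×2.3527 = 3.364938×10⁻⁵ m/K
ΔT = 8.50×10⁻³ / 3.364938×10⁻⁵ = 252.605 K
T = 21.5 + 252.605 = 274.105 °C

T = 274.1 °C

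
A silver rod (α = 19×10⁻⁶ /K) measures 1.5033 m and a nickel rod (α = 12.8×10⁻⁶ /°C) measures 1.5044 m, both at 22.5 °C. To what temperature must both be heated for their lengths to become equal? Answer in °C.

T = 140.7 °C

Equal length when α₁L₁ΔT − α₂L₂ΔT = L₂ − L₁ = 1.10×10⁻³ m
α₁L₁ = 2.85627×10⁻⁵, α₂L₂ = 1.925632×10⁻⁵ → Δ(αL) = 9.30638×10⁻⁶ m/K
ΔT = 1.10×10⁻³ / 9.30638×10⁻⁶ = 118.198 K, so T = 22.5 + 118.198 = 140.698 °C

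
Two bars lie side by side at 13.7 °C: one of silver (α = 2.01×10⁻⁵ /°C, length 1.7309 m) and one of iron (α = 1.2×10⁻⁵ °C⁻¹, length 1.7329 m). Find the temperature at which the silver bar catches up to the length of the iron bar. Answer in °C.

T = 156.6 °C

Equal length when α₁L₁ΔT − α₂L₂ΔT = L₂ − L₁ = 2.00×10⁻³ m
α₁L₁ = 3.479109×10⁻⁵, α₂L₂ = 2.07948×10⁻⁵ → Δ(αL) = 1.399629×10⁻⁵ m/K
ΔT = 2.00×10⁻³ / 1.399629×10⁻⁵ = 142.895 K, so T = 13.7 + 142.895 = 156.595 °C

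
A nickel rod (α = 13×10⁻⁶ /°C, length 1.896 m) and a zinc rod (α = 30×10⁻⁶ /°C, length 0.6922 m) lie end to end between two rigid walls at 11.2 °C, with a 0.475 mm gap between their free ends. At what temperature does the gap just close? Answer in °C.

Gap closes when ΔL₁ + ΔL₂ = 0.475 mm = 4.75×10⁻⁴ m
(α₁L₁ + α₂L₂)ΔT = g
α₁L₁ + α₂L₂ = 13×10⁻⁶×1.896 + 30×10⁻⁶×0.6922 = 4.5414×10⁻⁵ m/K
ΔT = 4.75×10⁻⁴ / 4.5414×10⁻⁵ = 10.459 K
T = 11.2 + 10.459 = 21.659 °C

T = 21.7 °C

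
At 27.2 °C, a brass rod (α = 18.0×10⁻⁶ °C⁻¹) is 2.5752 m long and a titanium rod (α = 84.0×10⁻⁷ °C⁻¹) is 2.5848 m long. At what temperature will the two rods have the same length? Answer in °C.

T = 416.8 °C

L₁(1 + α₁ΔT) = L₂(1 + α₂ΔT) ⇒ ΔT = (L₂ − L₁)/(α₁L₁ − α₂L₂)
L₂ − L₁ = 2.5848 − 2.5752 = 9.60×10⁻³ m
α₁L₁ − α₂L₂ = 18.0×10⁻⁶×2.5752 − 84.0×10⁻⁷×2.5848 = 2.464128×10⁻⁵ m/K
ΔT = 9.60×10⁻³ / 2.464128×10⁻⁵ = 389.590 K
T = 27.2 + 389.590 = 416.790 °C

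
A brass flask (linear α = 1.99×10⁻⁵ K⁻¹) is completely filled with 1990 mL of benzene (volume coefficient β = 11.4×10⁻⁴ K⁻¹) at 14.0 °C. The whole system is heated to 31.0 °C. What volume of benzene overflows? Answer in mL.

The flask also expands: β_container ≈ 3α = 5.97×10⁻⁵ /K
Net overflow = V₀(β_liq − 3α_cont)ΔT
β − 3α = 1.14×10⁻³ − 5.97×10⁻⁵ = 1.0803×10⁻³ /K; ΔT = 17.0 K
ΔV = 1990 × 1.0803×10⁻³ × 17.0 = 36.5 mL

36.5 mL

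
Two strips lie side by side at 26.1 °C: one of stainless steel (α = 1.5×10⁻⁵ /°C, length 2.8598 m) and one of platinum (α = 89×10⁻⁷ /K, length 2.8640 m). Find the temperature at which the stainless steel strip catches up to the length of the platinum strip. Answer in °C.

T = 267.4 °C

L₁(1 + α₁ΔT) = L₂(1 + α₂ΔT) ⇒ ΔT = (L₂ − L₁)/(α₁L₁ − α₂L₂)
L₂ − L₁ = 2.8640 − 2.8598 = 4.20×10⁻³ m
α₁L₁ − α₂L₂ = 1.5×10⁻⁵×2.8598 − 89×10⁻⁷×2.8640 = 1.74074×10⁻⁵ m/K
ΔT = 4.20×10⁻³ / 1.74074×10⁻⁵ = 241.277 K
T = 26.1 + 241.277 = 267.377 °C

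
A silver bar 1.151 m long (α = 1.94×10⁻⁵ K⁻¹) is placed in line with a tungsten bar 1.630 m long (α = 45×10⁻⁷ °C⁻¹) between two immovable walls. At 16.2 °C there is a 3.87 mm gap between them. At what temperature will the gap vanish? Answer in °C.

T = 147 °C

α₁L₁ = 2.23294×10⁻⁵ m/K, α₂L₂ = 7.335×10⁻⁶ m/K → total 2.96644×10⁻⁵ m/K
ΔT = g/(α₁L₁+α₂L₂) = 3.87×10⁻³ / 2.96644×10⁻⁵ = 130.46 K
T = 16.2 + 130.46 = 146.66 °C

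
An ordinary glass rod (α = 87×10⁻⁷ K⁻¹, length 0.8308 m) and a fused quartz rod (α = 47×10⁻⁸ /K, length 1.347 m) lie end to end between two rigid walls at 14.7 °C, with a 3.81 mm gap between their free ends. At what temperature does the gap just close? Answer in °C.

Gap closes when ΔL₁ + ΔL₂ = 3.81 mm = 3.81×10⁻³ m
(α₁L₁ + α₂L₂)ΔT = g
α₁L₁ + α₂L₂ = 87×10⁻⁷×0.8308 + 47×10⁻⁸×1.347 = 7.86105×10⁻⁶ m/K
ΔT = 3.81×10⁻³ / 7.86105×10⁻⁶ = 484.67 K
T = 14.7 + 484.67 = 499.37 °C

T = 499 °C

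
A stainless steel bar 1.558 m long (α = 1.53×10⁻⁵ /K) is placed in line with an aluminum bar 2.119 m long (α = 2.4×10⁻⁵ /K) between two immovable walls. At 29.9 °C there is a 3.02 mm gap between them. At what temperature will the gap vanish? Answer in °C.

Gap closes when ΔL₁ + ΔL₂ = 3.02 mm = 3.02×10⁻³ m
(α₁L₁ + α₂L₂)ΔT = g
α₁L₁ + α₂L₂ = 1.53×10⁻⁵×1.558 + 2.4×10⁻⁵×2.119 = 7.46934×10⁻⁵ m/K
ΔT = 3.02×10⁻³ / 7.46934×10⁻⁵ = 40.432 K
T = 29.9 + 40.432 = 70.332 °C

T = 70.3 °C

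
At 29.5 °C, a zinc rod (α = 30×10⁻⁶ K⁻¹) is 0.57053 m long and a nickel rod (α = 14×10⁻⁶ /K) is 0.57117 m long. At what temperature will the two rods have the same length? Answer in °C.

T = 99.68 °C

L₁(1 + α₁ΔT) = L₂(1 + α₂ΔT) ⇒ ΔT = (L₂ − L₁)/(α₁L₁ − α₂L₂)
L₂ − L₁ = 0.57117 − 0.57053 = 6.40×10⁻⁴ m
α₁L₁ − α₂L₂ = 30×10⁻⁶×0.57053 − 14×10⁻⁶×0.57117 = 9.11952×10⁻⁶ m/K
ΔT = 6.40×10⁻⁴ / 9.11952×10⁻⁶ = 70.1791 K
T = 29.5 + 70.1791 = 99.6791 °C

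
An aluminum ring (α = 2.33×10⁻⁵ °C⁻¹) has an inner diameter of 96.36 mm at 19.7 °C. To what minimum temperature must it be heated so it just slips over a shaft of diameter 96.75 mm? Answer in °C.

Required Δd = 96.75 − 96.36 = 0.39 mm
Δd = αd₀ΔT ⇒ ΔT = Δd/(αd₀) = 0.39 / (2.33×10⁻⁵ × 96.36) = 173.70 K
T_min = 19.7 + 173.70 = 193.40 °C

T = 193 °C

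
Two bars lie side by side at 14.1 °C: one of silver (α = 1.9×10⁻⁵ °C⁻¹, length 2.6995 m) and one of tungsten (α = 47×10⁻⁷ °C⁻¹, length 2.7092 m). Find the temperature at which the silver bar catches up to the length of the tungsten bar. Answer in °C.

T = 265.7 °C

Equal length when α₁L₁ΔT − α₂L₂ΔT = L₂ − L₁ = 9.70×10⁻³ m
α₁L₁ = 5.12905×10⁻⁵, α₂L₂ = 1.273324×10⁻⁵ → Δ(αL) = 3.855726×10⁻⁵ m/K
ΔT = 9.70×10⁻³ / 3.855726×10⁻⁵ = 251.574 K, so T = 14.1 + 251.574 = 265.674 °C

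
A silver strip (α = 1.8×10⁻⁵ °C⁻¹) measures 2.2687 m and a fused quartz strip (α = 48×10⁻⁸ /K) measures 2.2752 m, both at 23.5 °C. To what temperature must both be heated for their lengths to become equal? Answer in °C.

L₁(1 + α₁ΔT) = L₂(1 + α₂ΔT) ⇒ ΔT = (L₂ − L₁)/(α₁L₁ − α₂L₂)
L₂ − L₁ = 2.2752 − 2.2687 = 6.50×10⁻³ m
α₁L₁ − α₂L₂ = 1.8×10⁻⁵×2.2687 − 48×10⁻⁸×2.2752 = 3.9744504×10⁻⁵ m/K
ΔT = 6.50×10⁻³ / 3.9744504×10⁻⁵ = 163.545 K
T = 23.5 + 163.545 = 187.045 °C

T = 187.0 °C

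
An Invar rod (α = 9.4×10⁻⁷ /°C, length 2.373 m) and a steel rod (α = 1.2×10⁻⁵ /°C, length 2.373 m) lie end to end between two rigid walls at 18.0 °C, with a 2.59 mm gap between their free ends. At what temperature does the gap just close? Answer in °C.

α₁L₁ = 2.23062×10⁻⁶ m/K, α₂L₂ = 2.8476×10⁻⁵ m/K → total 3.070662×10⁻⁵ m/K
ΔT = g/(α₁L₁+α₂L₂) = 2.59×10⁻³ / 3.070662×10⁻⁵ = 84.35 K
T = 18.0 + 84.35 = 102.35 °C

T = 102 °C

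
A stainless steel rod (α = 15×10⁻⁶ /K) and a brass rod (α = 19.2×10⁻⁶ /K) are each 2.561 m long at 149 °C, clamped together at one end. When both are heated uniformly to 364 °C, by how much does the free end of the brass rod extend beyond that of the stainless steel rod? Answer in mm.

2.31 mm

ΔT = 215 K
stainless steel: ΔL = 15×10⁻⁶ × 2.561 m × 215 = 8.2592×10⁻³ m = 8.2592 mm
brass: ΔL = 19.2×10⁻⁶ × 2.561 m × 215 = 1.0572×10⁻² m = 10.572 mm
difference = 10.572 − 8.2592 = 2.3128 mm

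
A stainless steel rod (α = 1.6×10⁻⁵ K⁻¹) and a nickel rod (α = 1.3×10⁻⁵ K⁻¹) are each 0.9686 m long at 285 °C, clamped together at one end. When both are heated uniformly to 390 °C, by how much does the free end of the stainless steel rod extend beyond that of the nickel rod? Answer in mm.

0.305 mm

ΔT = 105 K
stainless steel: ΔL = 1.6×10⁻⁵ × 0.9686 m × 105 = 1.6272×10⁻³ m = 1.6272 mm
nickel: ΔL = 1.3×10⁻⁵ × 0.9686 m × 105 = 1.3221×10⁻³ m = 1.3221 mm
difference = 1.6272 − 1.3221 = 0.3051 mm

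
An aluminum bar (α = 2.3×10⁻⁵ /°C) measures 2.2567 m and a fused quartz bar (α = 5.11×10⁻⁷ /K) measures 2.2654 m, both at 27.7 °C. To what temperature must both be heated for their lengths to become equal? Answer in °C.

T = 199.1 °C

L₁(1 + α₁ΔT) = L₂(1 + α₂ΔT) ⇒ ΔT = (L₂ − L₁)/(α₁L₁ − α₂L₂)
L₂ − L₁ = 2.2654 − 2.2567 = 8.70×10⁻³ m
α₁L₁ − α₂L₂ = 2.3×10⁻⁵×2.2567 − 5.11×10⁻⁷×2.2654 = 5.07464806×10⁻⁵ m/K
ΔT = 8.70×10⁻³ / 5.07464806×10⁻⁵ = 171.440 K
T = 27.7 + 171.440 = 199.140 °C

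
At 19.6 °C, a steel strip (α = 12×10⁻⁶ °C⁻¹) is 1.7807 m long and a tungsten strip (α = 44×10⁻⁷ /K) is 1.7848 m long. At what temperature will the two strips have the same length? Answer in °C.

T = 323.0 °C

L₁(1 + α₁ΔT) = L₂(1 + α₂ΔT) ⇒ ΔT = (L₂ − L₁)/(α₁L₁ − α₂L₂)
L₂ − L₁ = 1.7848 − 1.7807 = 4.10×10⁻³ m
α₁L₁ − α₂L₂ = 12×10⁻⁶×1.7807 − 44×10⁻⁷×1.7848 = 1.351528×10⁻⁵ m/K
ΔT = 4.10×10⁻³ / 1.351528×10⁻⁵ = 303.360 K
T = 19.6 + 303.360 = 322.960 °C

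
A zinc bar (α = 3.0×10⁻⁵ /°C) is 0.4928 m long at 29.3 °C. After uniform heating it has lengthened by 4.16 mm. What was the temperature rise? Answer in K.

ΔT = 281 K

ΔL = αL₀ΔT ⇒ ΔT = ΔL / (αL₀)
ΔT = 4.16×10⁻³ m / (3.0×10⁻⁵ × 0.4928 m) = 281.39 K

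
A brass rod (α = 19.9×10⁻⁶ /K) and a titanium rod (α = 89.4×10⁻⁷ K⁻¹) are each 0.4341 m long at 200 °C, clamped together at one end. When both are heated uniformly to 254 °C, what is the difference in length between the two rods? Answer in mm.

0.257 mm

ΔT = 54 K
brass: ΔL = 19.9×10⁻⁶ × 0.4341 m × 54 = 4.6648×10⁻⁴ m = 0.46648 mm
titanium: ΔL = 89.4×10⁻⁷ × 0.4341 m × 54 = 2.0957×10⁻⁴ m = 0.20957 mm
difference = 0.46648 − 0.20957 = 0.25691 mm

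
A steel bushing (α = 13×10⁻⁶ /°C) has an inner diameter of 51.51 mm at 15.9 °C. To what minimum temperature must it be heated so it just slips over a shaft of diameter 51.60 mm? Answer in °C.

T = 150 °C

Required Δd = 51.60 − 51.51 = 0.09 mm
Δd = αd₀ΔT ⇒ ΔT = Δd/(αd₀) = 0.09 / (13×10⁻⁶ × 51.51) = 134.40 K
T_min = 15.9 + 134.40 = 150.30 °C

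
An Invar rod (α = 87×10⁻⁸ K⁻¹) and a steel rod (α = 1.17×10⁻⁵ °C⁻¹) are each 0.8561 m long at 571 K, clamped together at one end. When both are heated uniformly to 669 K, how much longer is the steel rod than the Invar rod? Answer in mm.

0.909 mm

ΔT = 98 K
Invar: ΔL = 87×10⁻⁸ × 0.8561 m × 98 = 7.2991×10⁻⁵ m = 0.072991 mm
steel: ΔL = 1.17×10⁻⁵ × 0.8561 m × 98 = 9.8160×10⁻⁴ m = 0.98160 mm
difference = 0.98160 − 0.072991 = 0.908609 mm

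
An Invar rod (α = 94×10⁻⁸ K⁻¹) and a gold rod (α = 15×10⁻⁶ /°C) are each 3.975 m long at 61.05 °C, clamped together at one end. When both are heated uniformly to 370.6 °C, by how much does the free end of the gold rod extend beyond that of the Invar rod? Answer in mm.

ΔT = 309.55 K
Invar: ΔL = 94×10⁻⁸ × 3.975 m × 309.55 = 1.1566×10⁻³ m = 1.1566 mm
gold: ΔL = 15×10⁻⁶ × 3.975 m × 309.55 = 1.8457×10⁻² m = 18.457 mm
difference = 18.457 − 1.1566 = 17.3004 mm

17.3 mm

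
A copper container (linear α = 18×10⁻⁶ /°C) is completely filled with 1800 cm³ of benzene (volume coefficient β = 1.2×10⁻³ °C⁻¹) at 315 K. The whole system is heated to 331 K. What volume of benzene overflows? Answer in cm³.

33.0 cm³

The container also expands: β_container ≈ 3α = 5.4×10⁻⁵ /K
Net overflow = V₀(β_liq − 3α_cont)ΔT
β − 3α = 1.20×10⁻³ − 5.4×10⁻⁵ = 1.146×10⁻³ /K; ΔT = 16 K
ΔV = 1800 × 1.146×10⁻³ × 16 = 33.0 cm³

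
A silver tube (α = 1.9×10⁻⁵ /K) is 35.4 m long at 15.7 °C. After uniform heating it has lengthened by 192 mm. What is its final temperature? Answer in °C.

T = 301 °C

ΔL = αL₀ΔT ⇒ ΔT = ΔL / (αL₀)
ΔT = 192×10⁻³ m / (1.9×10⁻⁵ × 35.4 m) = 285.46 K
T = 15.7 + 285.46 = 301.16 °C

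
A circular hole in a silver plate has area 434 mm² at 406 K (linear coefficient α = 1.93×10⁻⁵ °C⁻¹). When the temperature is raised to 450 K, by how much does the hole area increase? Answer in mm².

Area coefficient ≈ 2α; |ΔT| = 44 K
ΔA = 2αA₀ΔT = 2(1.93×10⁻⁵)(434)(44) = 0.737 mm²

ΔA = 0.737 mm²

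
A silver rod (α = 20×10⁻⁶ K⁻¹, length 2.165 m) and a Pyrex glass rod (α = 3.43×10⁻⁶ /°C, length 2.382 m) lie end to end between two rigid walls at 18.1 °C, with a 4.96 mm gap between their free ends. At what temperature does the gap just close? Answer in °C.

α₁L₁ = 4.330×10⁻⁵ m/K, α₂L₂ = 8.17026×10⁻⁶ m/K → total 5.147026×10⁻⁵ m/K
ΔT = g/(α₁L₁+α₂L₂) = 4.96×10⁻³ / 5.147026×10⁻⁵ = 96.37 K
T = 18.1 + 96.37 = 114.47 °C

T = 114 °C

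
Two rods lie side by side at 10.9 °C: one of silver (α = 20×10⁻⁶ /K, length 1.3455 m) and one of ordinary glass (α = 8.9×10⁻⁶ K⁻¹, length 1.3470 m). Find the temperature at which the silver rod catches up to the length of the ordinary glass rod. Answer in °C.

Equal length when α₁L₁ΔT − α₂L₂ΔT = L₂ − L₁ = 1.50×10⁻³ m
α₁L₁ = 2.691×10⁻⁵, α₂L₂ = 1.19883×10⁻⁵ → Δ(αL) = 1.49217×10⁻⁵ m/K
ΔT = 1.50×10⁻³ / 1.49217×10⁻⁵ = 100.525 K, so T = 10.9 + 100.525 = 111.425 °C

T = 111.4 °C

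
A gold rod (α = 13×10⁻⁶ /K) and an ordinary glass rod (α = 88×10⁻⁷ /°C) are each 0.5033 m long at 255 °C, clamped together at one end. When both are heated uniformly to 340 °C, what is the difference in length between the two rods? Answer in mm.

ΔT = 85 K
gold: ΔL = 13×10⁻⁶ × 0.5033 m × 85 = 5.5615×10⁻⁴ m = 0.55615 mm
ordinary glass: ΔL = 88×10⁻⁷ × 0.5033 m × 85 = 3.7647×10⁻⁴ m = 0.37647 mm
difference = 0.55615 − 0.37647 = 0.17968 mm

0.180 mm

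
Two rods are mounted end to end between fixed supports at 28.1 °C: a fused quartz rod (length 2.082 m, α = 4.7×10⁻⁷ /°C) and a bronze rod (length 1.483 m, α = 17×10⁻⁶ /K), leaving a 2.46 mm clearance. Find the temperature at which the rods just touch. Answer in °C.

T = 122 °C

α₁L₁ = 9.7854×10⁻⁷ m/K, α₂L₂ = 2.5211×10⁻⁵ m/K → total 2.618954×10⁻⁵ m/K
ΔT = g/(α₁L₁+α₂L₂) = 2.46×10⁻³ / 2.618954×10⁻⁵ = 93.93 K
T = 28.1 + 93.93 = 122.03 °C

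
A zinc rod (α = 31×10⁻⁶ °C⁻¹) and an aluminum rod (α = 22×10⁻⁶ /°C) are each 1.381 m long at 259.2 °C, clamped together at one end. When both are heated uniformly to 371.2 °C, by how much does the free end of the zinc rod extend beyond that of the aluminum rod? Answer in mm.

ΔT = 112.0 K
zinc: ΔL = 31×10⁻⁶ × 1.381 m × 112.0 = 4.7948×10⁻³ m = 4.7948 mm
aluminum: ΔL = 22×10⁻⁶ × 1.381 m × 112.0 = 3.4028×10⁻³ m = 3.4028 mm
difference = 4.7948 − 3.4028 = 1.3920 mm

1.39 mm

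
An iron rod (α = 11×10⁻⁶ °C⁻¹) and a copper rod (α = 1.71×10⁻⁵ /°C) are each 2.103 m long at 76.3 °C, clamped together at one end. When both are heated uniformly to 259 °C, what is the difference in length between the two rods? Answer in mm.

ΔT = 182.7 K
iron: ΔL = 11×10⁻⁶ × 2.103 m × 182.7 = 4.2264×10⁻³ m = 4.2264 mm
copper: ΔL = 1.71×10⁻⁵ × 2.103 m × 182.7 = 6.5701×10⁻³ m = 6.5701 mm
difference = 6.5701 − 4.2264 = 2.3437 mm

2.34 mm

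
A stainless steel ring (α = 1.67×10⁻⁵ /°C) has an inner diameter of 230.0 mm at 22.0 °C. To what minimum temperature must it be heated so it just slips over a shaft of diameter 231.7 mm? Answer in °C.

T = 465 °C

Required Δd = 231.7 − 230.0 = 1.7 mm
Δd = αd₀ΔT ⇒ ΔT = Δd/(αd₀) = 1.7 / (1.67×10⁻⁵ × 230.0) = 442.59 K
T_min = 22.0 + 442.59 = 464.59 °C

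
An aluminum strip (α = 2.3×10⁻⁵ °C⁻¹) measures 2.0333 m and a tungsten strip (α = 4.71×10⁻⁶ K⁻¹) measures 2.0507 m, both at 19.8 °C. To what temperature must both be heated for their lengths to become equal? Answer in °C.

L₁(1 + α₁ΔT) = L₂(1 + α₂ΔT) ⇒ ΔT = (L₂ − L₁)/(α₁L₁ − α₂L₂)
L₂ − L₁ = 2.0507 − 2.0333 = 1.74×10⁻² m
α₁L₁ − α₂L₂ = 2.3×10⁻⁵×2.0333 − 4.71×10⁻⁶×2.0507 = 3.7107103×10⁻⁵ m/K
ΔT = 1.74×10⁻² / 3.7107103×10⁻⁵ = 468.913 K
T = 19.8 + 468.913 = 488.713 °C

T = 488.7 °C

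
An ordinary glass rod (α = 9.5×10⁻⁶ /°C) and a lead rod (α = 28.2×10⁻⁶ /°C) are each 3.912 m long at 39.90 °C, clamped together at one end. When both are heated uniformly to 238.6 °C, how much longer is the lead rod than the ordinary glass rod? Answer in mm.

ΔT = 198.70 K
ordinary glass: ΔL = 9.5×10⁻⁶ × 3.912 m × 198.70 = 7.3845×10⁻³ m = 7.3845 mm
lead: ΔL = 28.2×10⁻⁶ × 3.912 m × 198.70 = 2.1920×10⁻² m = 21.920 mm
difference = 21.920 − 7.3845 = 14.5355 mm

14.5 mm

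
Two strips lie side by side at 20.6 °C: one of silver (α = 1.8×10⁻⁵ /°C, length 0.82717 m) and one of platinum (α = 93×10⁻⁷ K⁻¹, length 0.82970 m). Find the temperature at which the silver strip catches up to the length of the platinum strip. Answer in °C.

T = 373.3 °C

Equal length when α₁L₁ΔT − α₂L₂ΔT = L₂ − L₁ = 2.53×10⁻³ m
α₁L₁ = 1.488906×10⁻⁵, α₂L₂ = 7.71621×10⁻⁶ → Δ(αL) = 7.17285×10⁻⁶ m/K
ΔT = 2.53×10⁻³ / 7.17285×10⁻⁶ = 352.719 K, so T = 20.6 + 352.719 = 373.319 °C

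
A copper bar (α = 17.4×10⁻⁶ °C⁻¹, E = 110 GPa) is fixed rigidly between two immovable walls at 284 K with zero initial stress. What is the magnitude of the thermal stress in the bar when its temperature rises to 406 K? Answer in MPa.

σ = 234 MPa

Fully constrained: the free strain ε = αΔT is blocked, so σ = Eε = EαΔT.
|ΔT| = 122 K
σ = 110×10⁹ × 17.4×10⁻⁶ × 122 = 2.34×10⁸ Pa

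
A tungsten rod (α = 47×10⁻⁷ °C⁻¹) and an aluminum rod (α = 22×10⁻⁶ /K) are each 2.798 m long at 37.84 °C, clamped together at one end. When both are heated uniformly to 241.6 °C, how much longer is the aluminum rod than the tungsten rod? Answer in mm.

ΔT = 203.76 K
tungsten: ΔL = 47×10⁻⁷ × 2.798 m × 203.76 = 2.6796×10⁻³ m = 2.6796 mm
aluminum: ΔL = 22×10⁻⁶ × 2.798 m × 203.76 = 1.2543×10⁻² m = 12.543 mm
difference = 12.543 − 2.6796 = 9.8634 mm

9.86 mm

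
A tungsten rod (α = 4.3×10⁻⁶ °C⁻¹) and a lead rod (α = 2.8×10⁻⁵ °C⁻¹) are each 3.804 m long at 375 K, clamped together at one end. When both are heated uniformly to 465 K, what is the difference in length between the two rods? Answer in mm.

ΔT = 90 K
tungsten: ΔL = 4.3×10⁻⁶ × 3.804 m × 90 = 1.4721×10⁻³ m = 1.4721 mm
lead: ΔL = 2.8×10⁻⁵ × 3.804 m × 90 = 9.5861×10⁻³ m = 9.5861 mm
difference = 9.5861 − 1.4721 = 8.1140 mm

8.11 mm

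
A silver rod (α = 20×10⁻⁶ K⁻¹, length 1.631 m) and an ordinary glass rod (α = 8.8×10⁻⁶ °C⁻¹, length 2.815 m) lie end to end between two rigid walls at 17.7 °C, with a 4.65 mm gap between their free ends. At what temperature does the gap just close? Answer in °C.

α₁L₁ = 3.262×10⁻⁵ m/K, α₂L₂ = 2.4772×10⁻⁵ m/K → total 5.7392×10⁻⁵ m/K
ΔT = g/(α₁L₁+α₂L₂) = 4.65×10⁻³ / 5.7392×10⁻⁵ = 81.022 K
T = 17.7 + 81.022 = 98.722 °C

T = 98.7 °C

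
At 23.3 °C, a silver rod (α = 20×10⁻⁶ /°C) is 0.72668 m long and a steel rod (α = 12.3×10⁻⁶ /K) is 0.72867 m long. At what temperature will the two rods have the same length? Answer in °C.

T = 380.5 °C

Equal length when α₁L₁ΔT − α₂L₂ΔT = L₂ − L₁ = 1.99×10⁻³ m
α₁L₁ = 1.45336×10⁻⁵, α₂L₂ = 8.962641×10⁻⁶ → Δ(αL) = 5.570959×10⁻⁶ m/K
ΔT = 1.99×10⁻³ / 5.570959×10⁻⁶ = 357.210 K, so T = 23.3 + 357.210 = 380.510 °C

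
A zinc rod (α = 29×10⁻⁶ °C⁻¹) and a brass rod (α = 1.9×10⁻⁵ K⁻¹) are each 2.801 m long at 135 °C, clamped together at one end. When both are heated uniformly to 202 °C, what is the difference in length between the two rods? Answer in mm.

ΔT = 67 K
zinc: ΔL = 29×10⁻⁶ × 2.801 m × 67 = 5.4423×10⁻³ m = 5.4423 mm
brass: ΔL = 1.9×10⁻⁵ × 2.801 m × 67 = 3.5657×10⁻³ m = 3.5657 mm
difference = 5.4423 − 3.5657 = 1.8766 mm

1.88 mm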